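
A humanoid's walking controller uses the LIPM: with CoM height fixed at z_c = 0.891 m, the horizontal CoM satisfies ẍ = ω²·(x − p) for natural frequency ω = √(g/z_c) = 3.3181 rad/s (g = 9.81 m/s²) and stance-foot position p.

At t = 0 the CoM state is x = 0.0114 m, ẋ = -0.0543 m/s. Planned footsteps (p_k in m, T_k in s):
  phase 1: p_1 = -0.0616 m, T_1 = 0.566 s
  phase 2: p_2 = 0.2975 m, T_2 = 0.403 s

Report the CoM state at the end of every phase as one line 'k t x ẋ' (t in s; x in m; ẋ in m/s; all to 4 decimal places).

1 0.5660 0.1304 0.5919
2 0.9690 0.2737 0.2221

phase 1: p=-0.0616, T=0.566, ωT=1.878045, cosh=3.346796, sinh=3.193907; start (x,ẋ)=(0.011400, -0.054300) → end (x,ẋ)=(0.130448, 0.591901)
phase 2: p=0.2975, T=0.403, ωT=1.337194, cosh=2.035462, sinh=1.772881; start (x,ẋ)=(0.130448, 0.591901) → end (x,ẋ)=(0.273729, 0.222096)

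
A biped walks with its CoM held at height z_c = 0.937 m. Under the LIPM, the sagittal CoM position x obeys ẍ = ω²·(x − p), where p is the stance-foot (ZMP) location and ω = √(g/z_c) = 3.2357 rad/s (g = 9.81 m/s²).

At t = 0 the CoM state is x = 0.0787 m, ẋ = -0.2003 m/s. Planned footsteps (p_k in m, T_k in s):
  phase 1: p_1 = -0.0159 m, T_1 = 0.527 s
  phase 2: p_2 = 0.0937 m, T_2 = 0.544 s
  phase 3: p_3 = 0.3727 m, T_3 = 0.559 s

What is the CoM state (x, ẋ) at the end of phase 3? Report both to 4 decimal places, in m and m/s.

x = 0.7448, ẋ = 1.3592

phase 1: p=-0.0159, T=0.527, ωT=1.705214, cosh=2.842148, sinh=2.660415; start (x,ẋ)=(0.078700, -0.200300) → end (x,ẋ)=(0.088279, 0.245063)
phase 2: p=0.0937, T=0.544, ωT=1.760221, cosh=2.992864, sinh=2.820857; start (x,ẋ)=(0.088279, 0.245063) → end (x,ẋ)=(0.291120, 0.683963)
phase 3: p=0.3727, T=0.559, ωT=1.808756, cosh=3.133355, sinh=2.969497; start (x,ẋ)=(0.291120, 0.683963) → end (x,ẋ)=(0.744775, 1.359248)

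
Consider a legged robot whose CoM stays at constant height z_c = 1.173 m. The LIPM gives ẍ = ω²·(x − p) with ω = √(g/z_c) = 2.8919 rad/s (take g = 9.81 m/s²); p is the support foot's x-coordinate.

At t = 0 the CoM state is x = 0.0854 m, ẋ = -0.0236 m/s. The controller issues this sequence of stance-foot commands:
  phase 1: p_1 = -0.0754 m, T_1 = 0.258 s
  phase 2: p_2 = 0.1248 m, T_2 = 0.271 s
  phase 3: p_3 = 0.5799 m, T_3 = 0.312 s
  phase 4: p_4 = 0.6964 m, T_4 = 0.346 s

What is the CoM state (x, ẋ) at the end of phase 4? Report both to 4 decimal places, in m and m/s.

x = -0.1540, ẋ = -2.1154

phase 1: p=-0.0754, T=0.258, ωT=0.746110, cosh=1.291494, sinh=0.817287; start (x,ẋ)=(0.085400, -0.023600) → end (x,ẋ)=(0.125603, 0.349573)
phase 2: p=0.1248, T=0.271, ωT=0.783705, cosh=1.323140, sinh=0.866429; start (x,ẋ)=(0.125603, 0.349573) → end (x,ẋ)=(0.230596, 0.464546)
phase 3: p=0.5799, T=0.312, ωT=0.902273, cosh=1.435423, sinh=1.029776; start (x,ẋ)=(0.230596, 0.464546) → end (x,ẋ)=(0.243921, -0.373411)
phase 4: p=0.6964, T=0.346, ωT=1.000597, cosh=1.543783, sinh=1.176123; start (x,ẋ)=(0.243921, -0.373411) → end (x,ẋ)=(-0.153994, -2.115450)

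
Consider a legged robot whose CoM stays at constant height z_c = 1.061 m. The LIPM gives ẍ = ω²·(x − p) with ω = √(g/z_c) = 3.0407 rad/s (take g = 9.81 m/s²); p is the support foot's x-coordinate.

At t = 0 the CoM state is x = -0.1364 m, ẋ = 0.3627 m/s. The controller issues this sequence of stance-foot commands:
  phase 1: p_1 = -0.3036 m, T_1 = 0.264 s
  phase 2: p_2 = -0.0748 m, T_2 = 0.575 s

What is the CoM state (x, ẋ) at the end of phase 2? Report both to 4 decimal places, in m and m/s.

x = 1.0865, ẋ = 3.6409

phase 1: p=-0.3036, T=0.264, ωT=0.802745, cosh=1.339878, sinh=0.891780; start (x,ẋ)=(-0.136400, 0.362700) → end (x,ẋ)=(0.026801, 0.939359)
phase 2: p=-0.0748, T=0.575, ωT=1.748402, cosh=2.959734, sinh=2.785683; start (x,ẋ)=(0.026801, 0.939359) → end (x,ẋ)=(1.086488, 3.640855)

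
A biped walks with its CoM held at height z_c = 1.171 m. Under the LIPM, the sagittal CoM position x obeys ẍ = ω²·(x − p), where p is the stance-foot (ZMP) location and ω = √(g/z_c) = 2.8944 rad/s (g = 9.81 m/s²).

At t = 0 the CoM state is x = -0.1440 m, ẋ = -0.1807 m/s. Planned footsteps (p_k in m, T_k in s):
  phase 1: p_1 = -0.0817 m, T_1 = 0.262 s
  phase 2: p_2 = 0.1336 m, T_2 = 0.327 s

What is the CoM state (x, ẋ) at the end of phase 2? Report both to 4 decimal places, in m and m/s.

phase 1: p=-0.0817, T=0.262, ωT=0.758333, cosh=1.301581, sinh=0.833134; start (x,ẋ)=(-0.144000, -0.180700) → end (x,ẋ)=(-0.214802, -0.385427)
phase 2: p=0.1336, T=0.327, ωT=0.946469, cosh=1.482352, sinh=1.094243; start (x,ẋ)=(-0.214802, -0.385427) → end (x,ẋ)=(-0.528567, -1.674789)

x = -0.5286, ẋ = -1.6748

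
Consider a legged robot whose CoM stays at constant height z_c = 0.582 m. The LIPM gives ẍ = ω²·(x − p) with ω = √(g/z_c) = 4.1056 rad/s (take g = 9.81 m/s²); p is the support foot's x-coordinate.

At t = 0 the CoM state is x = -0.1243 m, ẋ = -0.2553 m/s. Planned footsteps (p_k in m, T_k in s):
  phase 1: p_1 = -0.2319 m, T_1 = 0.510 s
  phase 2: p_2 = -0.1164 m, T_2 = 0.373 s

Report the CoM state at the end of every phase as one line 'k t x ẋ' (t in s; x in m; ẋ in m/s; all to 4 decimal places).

phase 1: p=-0.2319, T=0.510, ωT=2.093856, cosh=4.119681, sinh=3.996470; start (x,ẋ)=(-0.124300, -0.255300) → end (x,ẋ)=(-0.037136, 0.713736)
phase 2: p=-0.1164, T=0.373, ωT=1.531389, cosh=2.420415, sinh=2.204180; start (x,ẋ)=(-0.037136, 0.713736) → end (x,ẋ)=(0.458636, 2.444834)

1 0.5100 -0.0371 0.7137
2 0.8830 0.4586 2.4448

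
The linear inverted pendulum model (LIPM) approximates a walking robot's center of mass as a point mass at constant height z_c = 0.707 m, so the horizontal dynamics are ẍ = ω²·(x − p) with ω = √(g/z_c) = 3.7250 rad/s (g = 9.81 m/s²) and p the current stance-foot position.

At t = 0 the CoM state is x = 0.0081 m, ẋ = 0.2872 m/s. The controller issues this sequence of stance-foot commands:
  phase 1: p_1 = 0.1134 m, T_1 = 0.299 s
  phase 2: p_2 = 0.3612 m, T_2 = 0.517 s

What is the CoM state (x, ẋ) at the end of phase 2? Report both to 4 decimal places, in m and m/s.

phase 1: p=0.1134, T=0.299, ωT=1.113775, cosh=1.687076, sinh=1.358759; start (x,ẋ)=(0.008100, 0.287200) → end (x,ẋ)=(0.040512, -0.048435)
phase 2: p=0.3612, T=0.517, ωT=1.925825, cosh=3.503281, sinh=3.357526; start (x,ẋ)=(0.040512, -0.048435) → end (x,ẋ)=(-0.805916, -4.180454)

x = -0.8059, ẋ = -4.1805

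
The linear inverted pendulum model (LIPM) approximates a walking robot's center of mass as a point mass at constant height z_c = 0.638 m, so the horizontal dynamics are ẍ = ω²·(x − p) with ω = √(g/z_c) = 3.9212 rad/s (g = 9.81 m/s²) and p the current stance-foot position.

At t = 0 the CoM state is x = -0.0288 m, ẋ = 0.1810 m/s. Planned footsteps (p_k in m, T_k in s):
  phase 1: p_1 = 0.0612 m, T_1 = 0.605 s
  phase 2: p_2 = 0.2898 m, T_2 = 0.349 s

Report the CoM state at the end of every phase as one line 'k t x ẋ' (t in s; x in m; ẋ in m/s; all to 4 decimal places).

phase 1: p=0.0612, T=0.605, ωT=2.372326, cosh=5.407783, sinh=5.314520; start (x,ẋ)=(-0.028800, 0.181000) → end (x,ẋ)=(-0.180186, -0.896728)
phase 2: p=0.2898, T=0.349, ωT=1.368499, cosh=2.091968, sinh=1.837479; start (x,ẋ)=(-0.180186, -0.896728) → end (x,ẋ)=(-1.113603, -5.262232)

1 0.6050 -0.1802 -0.8967
2 0.9540 -1.1136 -5.2622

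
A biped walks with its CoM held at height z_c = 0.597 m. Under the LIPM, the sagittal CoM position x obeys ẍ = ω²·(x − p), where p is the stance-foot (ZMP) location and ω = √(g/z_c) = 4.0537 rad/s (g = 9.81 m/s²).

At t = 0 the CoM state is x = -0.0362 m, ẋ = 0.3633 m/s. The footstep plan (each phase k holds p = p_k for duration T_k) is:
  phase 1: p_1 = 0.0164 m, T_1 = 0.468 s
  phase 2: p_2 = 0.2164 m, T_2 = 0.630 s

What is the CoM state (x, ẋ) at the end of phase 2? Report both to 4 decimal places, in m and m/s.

phase 1: p=0.0164, T=0.468, ωT=1.897132, cosh=3.408371, sinh=3.258373; start (x,ẋ)=(-0.036200, 0.363300) → end (x,ẋ)=(0.129141, 0.543496)
phase 2: p=0.2164, T=0.630, ωT=2.553831, cosh=6.467023, sinh=6.389239; start (x,ẋ)=(0.129141, 0.543496) → end (x,ẋ)=(0.508725, 1.254787)

x = 0.5087, ẋ = 1.2548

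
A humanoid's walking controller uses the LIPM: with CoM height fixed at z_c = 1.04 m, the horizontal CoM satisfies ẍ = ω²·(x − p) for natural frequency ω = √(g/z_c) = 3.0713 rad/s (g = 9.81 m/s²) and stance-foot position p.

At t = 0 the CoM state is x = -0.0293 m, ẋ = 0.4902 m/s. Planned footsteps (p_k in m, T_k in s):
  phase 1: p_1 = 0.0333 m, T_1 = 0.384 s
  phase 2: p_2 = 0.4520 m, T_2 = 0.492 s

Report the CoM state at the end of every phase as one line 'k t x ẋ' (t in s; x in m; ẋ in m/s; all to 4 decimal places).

phase 1: p=0.0333, T=0.384, ωT=1.179379, cosh=1.779912, sinh=1.472442; start (x,ẋ)=(-0.029300, 0.490200) → end (x,ẋ)=(0.156889, 0.589416)
phase 2: p=0.4520, T=0.492, ωT=1.511080, cosh=2.376146, sinh=2.155474; start (x,ẋ)=(0.156889, 0.589416) → end (x,ẋ)=(0.164433, -0.553127)

1 0.3840 0.1569 0.5894
2 0.8760 0.1644 -0.5531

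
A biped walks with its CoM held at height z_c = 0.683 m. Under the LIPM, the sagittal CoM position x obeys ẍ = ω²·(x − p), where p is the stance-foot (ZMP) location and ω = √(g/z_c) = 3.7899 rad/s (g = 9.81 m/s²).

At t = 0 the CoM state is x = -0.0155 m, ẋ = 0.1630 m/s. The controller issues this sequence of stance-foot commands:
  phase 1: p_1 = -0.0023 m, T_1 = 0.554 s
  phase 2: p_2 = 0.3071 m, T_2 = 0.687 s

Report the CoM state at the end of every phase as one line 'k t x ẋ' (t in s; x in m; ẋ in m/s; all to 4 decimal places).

1 0.5540 0.1159 0.4741
2 1.2410 -0.1510 -1.6475

phase 1: p=-0.0023, T=0.554, ωT=2.099605, cosh=4.142723, sinh=4.020218; start (x,ẋ)=(-0.015500, 0.163000) → end (x,ẋ)=(0.115922, 0.474146)
phase 2: p=0.3071, T=0.687, ωT=2.603661, cosh=6.793563, sinh=6.719561; start (x,ẋ)=(0.115922, 0.474146) → end (x,ẋ)=(-0.151012, -1.647493)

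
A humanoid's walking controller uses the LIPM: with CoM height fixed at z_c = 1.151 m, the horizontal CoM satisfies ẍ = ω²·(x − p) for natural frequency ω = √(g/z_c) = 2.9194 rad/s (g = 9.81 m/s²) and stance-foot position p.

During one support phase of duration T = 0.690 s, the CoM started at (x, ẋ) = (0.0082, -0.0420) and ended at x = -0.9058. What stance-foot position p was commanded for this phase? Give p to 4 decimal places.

p = 0.3141

ωT = 2.9194·0.690 = 2.014386; cosh(ωT) = 3.814763, sinh(ωT) = 3.681361
x(T) = p + (x₀−p)·cosh(ωT) + (ẋ₀/ω)·sinh(ωT) ⇒ p·(1 − cosh) = x(T) − x₀·cosh − (ẋ₀/ω)·sinh
numerator   = -0.9058 − (0.0082)·3.814763 − (-0.0420/2.9194)·3.681361 = -0.884119
denominator = 1 − 3.814763 = -2.814763
p = -0.884119 / -2.814763 = 0.3141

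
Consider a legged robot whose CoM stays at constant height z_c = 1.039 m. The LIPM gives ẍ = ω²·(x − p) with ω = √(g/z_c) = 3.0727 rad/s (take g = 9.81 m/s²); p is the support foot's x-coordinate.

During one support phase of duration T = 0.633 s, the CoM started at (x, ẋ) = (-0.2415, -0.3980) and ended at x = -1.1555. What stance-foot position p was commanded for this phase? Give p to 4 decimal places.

ωT = 3.0727·0.633 = 1.945019; cosh(ωT) = 3.568375, sinh(ωT) = 3.425390
x(T) = p + (x₀−p)·cosh(ωT) + (ẋ₀/ω)·sinh(ωT) ⇒ p·(1 − cosh) = x(T) − x₀·cosh − (ẋ₀/ω)·sinh
numerator   = -1.1555 − (-0.2415)·3.568375 − (-0.3980/3.0727)·3.425390 = 0.149946
denominator = 1 − 3.568375 = -2.568375
p = 0.149946 / -2.568375 = -0.0584

p = -0.0584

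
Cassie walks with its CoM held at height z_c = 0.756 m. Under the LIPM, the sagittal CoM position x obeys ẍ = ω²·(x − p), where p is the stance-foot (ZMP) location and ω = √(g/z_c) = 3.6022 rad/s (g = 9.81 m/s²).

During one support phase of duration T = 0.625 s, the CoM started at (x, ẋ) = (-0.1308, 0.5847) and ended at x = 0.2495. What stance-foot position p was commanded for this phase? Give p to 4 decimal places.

ωT = 3.6022·0.625 = 2.251375; cosh(ωT) = 4.803022, sinh(ωT) = 4.697768
x(T) = p + (x₀−p)·cosh(ωT) + (ẋ₀/ω)·sinh(ωT) ⇒ p·(1 − cosh) = x(T) − x₀·cosh − (ẋ₀/ω)·sinh
numerator   = 0.2495 − (-0.1308)·4.803022 − (0.5847/3.6022)·4.697768 = 0.115206
denominator = 1 − 4.803022 = -3.803022
p = 0.115206 / -3.803022 = -0.0303

p = -0.0303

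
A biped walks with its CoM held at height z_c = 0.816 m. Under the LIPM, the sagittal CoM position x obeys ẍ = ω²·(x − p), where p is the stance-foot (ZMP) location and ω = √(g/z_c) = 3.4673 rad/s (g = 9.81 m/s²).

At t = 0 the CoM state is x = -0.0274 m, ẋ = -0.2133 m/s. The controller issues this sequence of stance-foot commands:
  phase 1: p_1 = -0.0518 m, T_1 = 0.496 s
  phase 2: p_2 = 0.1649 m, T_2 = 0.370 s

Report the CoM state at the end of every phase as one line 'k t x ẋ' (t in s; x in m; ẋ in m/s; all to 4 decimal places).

phase 1: p=-0.0518, T=0.496, ωT=1.719781, cosh=2.881205, sinh=2.702100; start (x,ẋ)=(-0.027400, -0.213300) → end (x,ẋ)=(-0.147725, -0.385958)
phase 2: p=0.1649, T=0.370, ωT=1.282901, cosh=1.942160, sinh=1.664928; start (x,ẋ)=(-0.147725, -0.385958) → end (x,ẋ)=(-0.627598, -2.554317)

1 0.4960 -0.1477 -0.3860
2 0.8660 -0.6276 -2.5543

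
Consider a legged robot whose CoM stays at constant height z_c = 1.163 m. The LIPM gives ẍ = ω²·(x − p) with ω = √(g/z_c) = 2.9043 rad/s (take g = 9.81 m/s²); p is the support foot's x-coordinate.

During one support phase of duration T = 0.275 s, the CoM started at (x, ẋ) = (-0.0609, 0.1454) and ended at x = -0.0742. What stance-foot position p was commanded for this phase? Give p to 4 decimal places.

p = 0.1106

ωT = 2.9043·0.275 = 0.798683; cosh(ωT) = 1.336266, sinh(ωT) = 0.886345
x(T) = p + (x₀−p)·cosh(ωT) + (ẋ₀/ω)·sinh(ωT) ⇒ p·(1 − cosh) = x(T) − x₀·cosh − (ẋ₀/ω)·sinh
numerator   = -0.0742 − (-0.0609)·1.336266 − (0.1454/2.9043)·0.886345 = -0.037195
denominator = 1 − 1.336266 = -0.336266
p = -0.037195 / -0.336266 = 0.1106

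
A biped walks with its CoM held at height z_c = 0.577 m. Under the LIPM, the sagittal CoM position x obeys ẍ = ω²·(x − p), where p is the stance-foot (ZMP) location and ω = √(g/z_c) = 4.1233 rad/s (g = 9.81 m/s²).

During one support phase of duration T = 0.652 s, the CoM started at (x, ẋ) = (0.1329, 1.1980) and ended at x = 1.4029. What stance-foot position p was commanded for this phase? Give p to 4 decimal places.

ωT = 4.1233·0.652 = 2.688392; cosh(ωT) = 7.387995, sinh(ωT) = 7.320005
x(T) = p + (x₀−p)·cosh(ωT) + (ẋ₀/ω)·sinh(ωT) ⇒ p·(1 − cosh) = x(T) − x₀·cosh − (ẋ₀/ω)·sinh
numerator   = 1.4029 − (0.1329)·7.387995 − (1.1980/4.1233)·7.320005 = -1.705748
denominator = 1 − 7.387995 = -6.387995
p = -1.705748 / -6.387995 = 0.2670

p = 0.2670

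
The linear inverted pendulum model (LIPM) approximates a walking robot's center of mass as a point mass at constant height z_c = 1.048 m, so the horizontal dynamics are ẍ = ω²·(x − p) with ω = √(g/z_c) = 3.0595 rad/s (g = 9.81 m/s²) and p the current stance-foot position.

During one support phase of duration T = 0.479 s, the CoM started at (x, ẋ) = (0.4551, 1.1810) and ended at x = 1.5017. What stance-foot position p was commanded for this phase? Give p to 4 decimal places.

p = 0.2555

ωT = 3.0595·0.479 = 1.465500; cosh(ωT) = 2.280336, sinh(ωT) = 2.049374
x(T) = p + (x₀−p)·cosh(ωT) + (ẋ₀/ω)·sinh(ωT) ⇒ p·(1 − cosh) = x(T) − x₀·cosh − (ẋ₀/ω)·sinh
numerator   = 1.5017 − (0.4551)·2.280336 − (1.1810/3.0595)·2.049374 = -0.327161
denominator = 1 − 2.280336 = -1.280336
p = -0.327161 / -1.280336 = 0.2555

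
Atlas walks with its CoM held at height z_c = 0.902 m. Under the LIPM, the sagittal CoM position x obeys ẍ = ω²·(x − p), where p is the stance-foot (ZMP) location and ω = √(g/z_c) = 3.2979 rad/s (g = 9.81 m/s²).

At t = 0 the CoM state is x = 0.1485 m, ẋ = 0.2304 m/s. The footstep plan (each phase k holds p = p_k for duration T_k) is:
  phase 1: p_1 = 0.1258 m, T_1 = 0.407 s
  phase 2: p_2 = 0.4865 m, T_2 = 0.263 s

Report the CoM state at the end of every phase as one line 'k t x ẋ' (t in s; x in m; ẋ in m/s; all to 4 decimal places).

phase 1: p=0.1258, T=0.407, ωT=1.342245, cosh=2.044443, sinh=1.783185; start (x,ẋ)=(0.148500, 0.230400) → end (x,ẋ)=(0.296787, 0.604533)
phase 2: p=0.4865, T=0.263, ωT=0.867348, cosh=1.400326, sinh=0.980262; start (x,ẋ)=(0.296787, 0.604533) → end (x,ẋ)=(0.400530, 0.233238)

1 0.4070 0.2968 0.6045
2 0.6700 0.4005 0.2332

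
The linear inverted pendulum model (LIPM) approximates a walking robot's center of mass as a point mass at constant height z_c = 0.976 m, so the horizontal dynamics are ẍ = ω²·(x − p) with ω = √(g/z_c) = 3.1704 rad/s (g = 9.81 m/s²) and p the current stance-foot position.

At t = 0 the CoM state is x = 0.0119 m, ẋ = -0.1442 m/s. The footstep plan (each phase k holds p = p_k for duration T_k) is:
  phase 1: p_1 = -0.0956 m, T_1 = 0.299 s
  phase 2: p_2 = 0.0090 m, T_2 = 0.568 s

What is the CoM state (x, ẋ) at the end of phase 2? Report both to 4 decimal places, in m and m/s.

x = 0.1731, ẋ = 0.5438

phase 1: p=-0.0956, T=0.299, ωT=0.947950, cosh=1.483974, sinh=1.096439; start (x,ẋ)=(0.011900, -0.144200) → end (x,ẋ)=(0.014058, 0.159697)
phase 2: p=0.0090, T=0.568, ωT=1.800787, cosh=3.109790, sinh=2.944621; start (x,ẋ)=(0.014058, 0.159697) → end (x,ẋ)=(0.173053, 0.543841)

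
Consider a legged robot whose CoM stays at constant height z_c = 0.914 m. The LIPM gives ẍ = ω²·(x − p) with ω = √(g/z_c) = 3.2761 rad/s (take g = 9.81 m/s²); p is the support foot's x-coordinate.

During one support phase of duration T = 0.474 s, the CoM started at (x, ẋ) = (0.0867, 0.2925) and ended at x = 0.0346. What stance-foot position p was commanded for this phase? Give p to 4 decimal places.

ωT = 3.2761·0.474 = 1.552871; cosh(ωT) = 2.468329, sinh(ωT) = 2.256689
x(T) = p + (x₀−p)·cosh(ωT) + (ẋ₀/ω)·sinh(ωT) ⇒ p·(1 − cosh) = x(T) − x₀·cosh − (ẋ₀/ω)·sinh
numerator   = 0.0346 − (0.0867)·2.468329 − (0.2925/3.2761)·2.256689 = -0.380888
denominator = 1 − 2.468329 = -1.468329
p = -0.380888 / -1.468329 = 0.2594

p = 0.2594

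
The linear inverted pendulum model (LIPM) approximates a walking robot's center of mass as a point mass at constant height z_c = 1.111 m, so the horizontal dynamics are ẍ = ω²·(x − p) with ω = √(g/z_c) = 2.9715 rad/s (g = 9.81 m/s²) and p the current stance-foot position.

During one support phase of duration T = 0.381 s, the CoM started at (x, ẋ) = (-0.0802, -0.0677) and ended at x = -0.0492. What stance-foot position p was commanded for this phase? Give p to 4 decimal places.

p = -0.1682

ωT = 2.9715·0.381 = 1.132141; cosh(ωT) = 1.712318, sinh(ωT) = 1.389975
x(T) = p + (x₀−p)·cosh(ωT) + (ẋ₀/ω)·sinh(ωT) ⇒ p·(1 − cosh) = x(T) − x₀·cosh − (ẋ₀/ω)·sinh
numerator   = -0.0492 − (-0.0802)·1.712318 − (-0.0677/2.9715)·1.389975 = 0.119796
denominator = 1 − 1.712318 = -0.712318
p = 0.119796 / -0.712318 = -0.1682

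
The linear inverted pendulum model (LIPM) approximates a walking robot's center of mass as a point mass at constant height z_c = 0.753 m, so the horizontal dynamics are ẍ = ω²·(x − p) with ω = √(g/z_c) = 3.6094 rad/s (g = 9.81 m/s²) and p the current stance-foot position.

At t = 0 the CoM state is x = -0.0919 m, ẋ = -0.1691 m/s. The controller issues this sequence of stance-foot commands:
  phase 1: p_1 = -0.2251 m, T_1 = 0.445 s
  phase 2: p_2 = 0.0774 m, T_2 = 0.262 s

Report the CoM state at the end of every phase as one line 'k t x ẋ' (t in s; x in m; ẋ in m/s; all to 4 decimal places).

phase 1: p=-0.2251, T=0.445, ωT=1.606183, cosh=2.592202, sinh=2.391550; start (x,ẋ)=(-0.091900, -0.169100) → end (x,ẋ)=(0.008137, 0.711449)
phase 2: p=0.0774, T=0.262, ωT=0.945663, cosh=1.481471, sinh=1.093049; start (x,ẋ)=(0.008137, 0.711449) → end (x,ẋ)=(0.190240, 0.780733)

1 0.4450 0.0081 0.7114
2 0.7070 0.1902 0.7807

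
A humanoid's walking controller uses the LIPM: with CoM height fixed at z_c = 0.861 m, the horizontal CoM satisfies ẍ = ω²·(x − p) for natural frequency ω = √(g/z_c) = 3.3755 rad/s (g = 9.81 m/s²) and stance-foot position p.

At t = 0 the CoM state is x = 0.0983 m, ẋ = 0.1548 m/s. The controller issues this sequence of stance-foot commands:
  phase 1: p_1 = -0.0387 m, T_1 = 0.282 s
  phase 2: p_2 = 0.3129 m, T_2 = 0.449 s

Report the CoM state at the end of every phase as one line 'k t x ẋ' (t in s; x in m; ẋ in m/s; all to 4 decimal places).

1 0.2820 0.2157 0.7401
2 0.7310 0.5561 1.0555

phase 1: p=-0.0387, T=0.282, ωT=0.951891, cosh=1.488307, sinh=1.102297; start (x,ẋ)=(0.098300, 0.154800) → end (x,ẋ)=(0.215749, 0.740140)
phase 2: p=0.3129, T=0.449, ωT=1.515600, cosh=2.385913, sinh=2.166236; start (x,ẋ)=(0.215749, 0.740140) → end (x,ẋ)=(0.556094, 1.055530)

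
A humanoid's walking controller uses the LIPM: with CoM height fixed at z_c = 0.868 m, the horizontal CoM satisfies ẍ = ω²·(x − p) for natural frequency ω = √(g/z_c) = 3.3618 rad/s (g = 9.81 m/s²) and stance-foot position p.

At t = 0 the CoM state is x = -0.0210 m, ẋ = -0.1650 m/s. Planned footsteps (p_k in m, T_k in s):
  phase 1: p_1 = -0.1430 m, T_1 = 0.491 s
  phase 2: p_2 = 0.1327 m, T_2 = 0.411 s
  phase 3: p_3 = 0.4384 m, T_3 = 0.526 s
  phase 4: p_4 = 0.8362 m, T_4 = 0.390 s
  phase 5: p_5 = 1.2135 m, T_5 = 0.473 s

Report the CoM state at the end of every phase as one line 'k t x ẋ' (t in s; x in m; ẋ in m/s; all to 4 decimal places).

1 0.4910 0.0634 0.5834
2 0.9020 0.3097 0.8001
3 1.4280 0.7275 1.1822
4 1.8180 1.2248 1.7236
5 2.2910 2.4473 4.4916

phase 1: p=-0.1430, T=0.491, ωT=1.650644, cosh=2.701130, sinh=2.509203; start (x,ẋ)=(-0.021000, -0.165000) → end (x,ẋ)=(0.063384, 0.583437)
phase 2: p=0.1327, T=0.411, ωT=1.381700, cosh=2.116408, sinh=1.865256; start (x,ẋ)=(0.063384, 0.583437) → end (x,ẋ)=(0.309713, 0.800137)
phase 3: p=0.4384, T=0.526, ωT=1.768307, cosh=3.015771, sinh=2.845150; start (x,ẋ)=(0.309713, 0.800137) → end (x,ẋ)=(0.727478, 1.182157)
phase 4: p=0.8362, T=0.390, ωT=1.311102, cosh=1.989892, sinh=1.720369; start (x,ẋ)=(0.727478, 1.182157) → end (x,ẋ)=(1.224812, 1.723567)
phase 5: p=1.2135, T=0.473, ωT=1.590131, cosh=2.554146, sinh=2.350247; start (x,ẋ)=(1.224812, 1.723567) → end (x,ẋ)=(2.447345, 4.491620)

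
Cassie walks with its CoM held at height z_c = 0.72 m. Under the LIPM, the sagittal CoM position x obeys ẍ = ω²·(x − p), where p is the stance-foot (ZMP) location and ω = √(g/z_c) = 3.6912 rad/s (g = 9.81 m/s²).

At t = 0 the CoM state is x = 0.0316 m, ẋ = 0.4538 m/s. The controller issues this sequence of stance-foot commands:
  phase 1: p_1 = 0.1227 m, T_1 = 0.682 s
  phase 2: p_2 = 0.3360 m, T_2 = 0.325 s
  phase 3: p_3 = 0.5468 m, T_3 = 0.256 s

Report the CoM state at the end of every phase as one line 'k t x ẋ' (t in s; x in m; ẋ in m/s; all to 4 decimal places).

1 0.6820 0.3114 0.7603
2 1.0070 0.6023 1.2394
3 1.2630 0.9957 2.0590

phase 1: p=0.1227, T=0.682, ωT=2.517398, cosh=6.238487, sinh=6.157818; start (x,ẋ)=(0.031600, 0.453800) → end (x,ẋ)=(0.311422, 0.760346)
phase 2: p=0.3360, T=0.325, ωT=1.199640, cosh=1.810112, sinh=1.508810; start (x,ẋ)=(0.311422, 0.760346) → end (x,ẋ)=(0.602310, 1.239432)
phase 3: p=0.5468, T=0.256, ωT=0.944947, cosh=1.480689, sinh=1.091989; start (x,ẋ)=(0.602310, 1.239432) → end (x,ẋ)=(0.995661, 2.058959)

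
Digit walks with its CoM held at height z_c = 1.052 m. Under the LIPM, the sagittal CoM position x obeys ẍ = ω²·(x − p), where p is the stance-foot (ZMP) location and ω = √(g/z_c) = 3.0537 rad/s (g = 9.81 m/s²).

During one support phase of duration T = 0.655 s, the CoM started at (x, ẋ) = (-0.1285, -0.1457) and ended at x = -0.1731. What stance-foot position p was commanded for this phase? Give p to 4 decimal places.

ωT = 3.0537·0.655 = 2.000174; cosh(ωT) = 3.762825, sinh(ωT) = 3.627513
x(T) = p + (x₀−p)·cosh(ωT) + (ẋ₀/ω)·sinh(ωT) ⇒ p·(1 − cosh) = x(T) − x₀·cosh − (ẋ₀/ω)·sinh
numerator   = -0.1731 − (-0.1285)·3.762825 − (-0.1457/3.0537)·3.627513 = 0.483501
denominator = 1 − 3.762825 = -2.762825
p = 0.483501 / -2.762825 = -0.1750

p = -0.1750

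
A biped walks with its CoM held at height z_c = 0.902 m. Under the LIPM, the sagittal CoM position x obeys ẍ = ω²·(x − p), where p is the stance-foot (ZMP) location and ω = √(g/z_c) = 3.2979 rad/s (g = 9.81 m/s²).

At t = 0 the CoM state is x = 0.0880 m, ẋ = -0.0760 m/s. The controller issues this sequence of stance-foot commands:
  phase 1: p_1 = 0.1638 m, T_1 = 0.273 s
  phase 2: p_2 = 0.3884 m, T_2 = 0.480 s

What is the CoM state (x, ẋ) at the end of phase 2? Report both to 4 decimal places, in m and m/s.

phase 1: p=0.1638, T=0.273, ωT=0.900327, cosh=1.433422, sinh=1.026985; start (x,ẋ)=(0.088000, -0.076000) → end (x,ẋ)=(0.031480, -0.365667)
phase 2: p=0.3884, T=0.480, ωT=1.582992, cosh=2.537432, sinh=2.332072; start (x,ẋ)=(0.031480, -0.365667) → end (x,ẋ)=(-0.775838, -3.672906)

x = -0.7758, ẋ = -3.6729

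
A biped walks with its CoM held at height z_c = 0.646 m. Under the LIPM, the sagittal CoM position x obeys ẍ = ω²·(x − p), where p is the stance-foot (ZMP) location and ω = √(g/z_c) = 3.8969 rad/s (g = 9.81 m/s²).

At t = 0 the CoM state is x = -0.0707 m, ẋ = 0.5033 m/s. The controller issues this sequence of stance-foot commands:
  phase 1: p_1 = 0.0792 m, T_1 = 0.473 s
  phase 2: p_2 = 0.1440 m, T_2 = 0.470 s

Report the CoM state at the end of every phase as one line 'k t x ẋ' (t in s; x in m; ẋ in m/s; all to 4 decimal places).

1 0.4730 -0.0084 -0.1693
2 0.9430 -0.4761 -2.3486

phase 1: p=0.0792, T=0.473, ωT=1.843234, cosh=3.237619, sinh=3.079314; start (x,ẋ)=(-0.070700, 0.503300) → end (x,ẋ)=(-0.008413, -0.169273)
phase 2: p=0.1440, T=0.470, ωT=1.831543, cosh=3.201840, sinh=3.041673; start (x,ẋ)=(-0.008413, -0.169273) → end (x,ẋ)=(-0.476128, -2.348558)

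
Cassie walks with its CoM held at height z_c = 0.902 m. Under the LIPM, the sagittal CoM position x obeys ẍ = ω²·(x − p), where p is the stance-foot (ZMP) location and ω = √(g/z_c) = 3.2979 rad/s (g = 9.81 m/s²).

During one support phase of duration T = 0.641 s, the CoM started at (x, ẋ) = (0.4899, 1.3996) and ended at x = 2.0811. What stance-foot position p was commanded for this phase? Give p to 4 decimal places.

ωT = 3.2979·0.641 = 2.113954; cosh(ωT) = 4.200839, sinh(ωT) = 4.080080
x(T) = p + (x₀−p)·cosh(ωT) + (ẋ₀/ω)·sinh(ωT) ⇒ p·(1 − cosh) = x(T) − x₀·cosh − (ẋ₀/ω)·sinh
numerator   = 2.0811 − (0.4899)·4.200839 − (1.3996/3.2979)·4.080080 = -1.708441
denominator = 1 − 4.200839 = -3.200839
p = -1.708441 / -3.200839 = 0.5337

p = 0.5337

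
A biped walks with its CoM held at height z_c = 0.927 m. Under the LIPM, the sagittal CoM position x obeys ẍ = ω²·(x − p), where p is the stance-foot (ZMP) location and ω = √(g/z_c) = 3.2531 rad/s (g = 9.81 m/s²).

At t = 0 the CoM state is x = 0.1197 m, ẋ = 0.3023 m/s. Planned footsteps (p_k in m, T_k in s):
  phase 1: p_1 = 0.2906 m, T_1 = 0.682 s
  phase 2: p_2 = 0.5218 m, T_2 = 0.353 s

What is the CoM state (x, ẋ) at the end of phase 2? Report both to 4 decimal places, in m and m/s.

x = -1.0141, ẋ = -4.7284

phase 1: p=0.2906, T=0.682, ωT=2.218614, cosh=4.651670, sinh=4.542910; start (x,ẋ)=(0.119700, 0.302300) → end (x,ẋ)=(-0.082213, -1.119453)
phase 2: p=0.5218, T=0.353, ωT=1.148344, cosh=1.735065, sinh=1.417903; start (x,ẋ)=(-0.082213, -1.119453) → end (x,ẋ)=(-1.014128, -4.728380)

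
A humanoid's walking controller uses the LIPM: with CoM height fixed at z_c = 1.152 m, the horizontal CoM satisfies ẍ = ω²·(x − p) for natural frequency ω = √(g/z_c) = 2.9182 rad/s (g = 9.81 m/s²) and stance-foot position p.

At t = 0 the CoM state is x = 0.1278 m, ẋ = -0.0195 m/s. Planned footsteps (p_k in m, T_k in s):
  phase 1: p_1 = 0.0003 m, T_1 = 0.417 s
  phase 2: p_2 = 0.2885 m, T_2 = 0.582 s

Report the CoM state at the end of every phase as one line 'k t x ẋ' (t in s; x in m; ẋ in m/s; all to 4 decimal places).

phase 1: p=0.0003, T=0.417, ωT=1.216889, cosh=1.836409, sinh=1.540259; start (x,ẋ)=(0.127800, -0.019500) → end (x,ẋ)=(0.224150, 0.537275)
phase 2: p=0.2885, T=0.582, ωT=1.698392, cosh=2.824066, sinh=2.641089; start (x,ẋ)=(0.224150, 0.537275) → end (x,ẋ)=(0.593026, 1.021339)

1 0.4170 0.2241 0.5373
2 0.9990 0.5930 1.0213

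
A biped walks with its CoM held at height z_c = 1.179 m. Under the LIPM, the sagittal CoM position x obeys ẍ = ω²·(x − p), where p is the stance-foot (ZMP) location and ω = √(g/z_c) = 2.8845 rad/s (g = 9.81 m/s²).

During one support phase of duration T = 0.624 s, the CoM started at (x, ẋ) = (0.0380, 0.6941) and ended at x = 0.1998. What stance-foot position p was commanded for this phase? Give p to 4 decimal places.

p = 0.2972

ωT = 2.8845·0.624 = 1.799928; cosh(ωT) = 3.107261, sinh(ωT) = 2.941951
x(T) = p + (x₀−p)·cosh(ωT) + (ẋ₀/ω)·sinh(ωT) ⇒ p·(1 − cosh) = x(T) − x₀·cosh − (ẋ₀/ω)·sinh
numerator   = 0.1998 − (0.0380)·3.107261 − (0.6941/2.8845)·2.941951 = -0.626200
denominator = 1 − 3.107261 = -2.107261
p = -0.626200 / -2.107261 = 0.2972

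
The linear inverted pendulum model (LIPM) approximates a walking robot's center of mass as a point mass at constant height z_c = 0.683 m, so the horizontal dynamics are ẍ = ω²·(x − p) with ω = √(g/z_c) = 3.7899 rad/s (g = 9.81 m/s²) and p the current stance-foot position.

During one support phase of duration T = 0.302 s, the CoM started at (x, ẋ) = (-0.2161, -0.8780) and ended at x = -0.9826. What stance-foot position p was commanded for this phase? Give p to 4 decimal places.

p = 0.3863

ωT = 3.7899·0.302 = 1.144550; cosh(ωT) = 1.729697, sinh(ωT) = 1.411330
x(T) = p + (x₀−p)·cosh(ωT) + (ẋ₀/ω)·sinh(ωT) ⇒ p·(1 − cosh) = x(T) − x₀·cosh − (ẋ₀/ω)·sinh
numerator   = -0.9826 − (-0.2161)·1.729697 − (-0.8780/3.7899)·1.411330 = -0.281852
denominator = 1 − 1.729697 = -0.729697
p = -0.281852 / -0.729697 = 0.3863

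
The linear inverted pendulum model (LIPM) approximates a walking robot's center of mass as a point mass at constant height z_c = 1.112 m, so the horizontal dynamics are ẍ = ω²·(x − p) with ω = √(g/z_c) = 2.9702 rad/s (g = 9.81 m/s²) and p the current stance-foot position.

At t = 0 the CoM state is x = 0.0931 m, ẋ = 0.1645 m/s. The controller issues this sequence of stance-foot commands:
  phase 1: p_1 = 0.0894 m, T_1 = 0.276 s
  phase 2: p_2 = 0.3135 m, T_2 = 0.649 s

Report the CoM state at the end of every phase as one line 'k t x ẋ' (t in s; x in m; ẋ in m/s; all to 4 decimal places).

1 0.2760 0.1451 0.2330
2 0.9250 -0.0137 -0.8652

phase 1: p=0.0894, T=0.276, ωT=0.819775, cosh=1.355260, sinh=0.914729; start (x,ẋ)=(0.093100, 0.164500) → end (x,ẋ)=(0.145075, 0.232993)
phase 2: p=0.3135, T=0.649, ωT=1.927660, cosh=3.509447, sinh=3.363959; start (x,ẋ)=(0.145075, 0.232993) → end (x,ẋ)=(-0.013697, -0.865161)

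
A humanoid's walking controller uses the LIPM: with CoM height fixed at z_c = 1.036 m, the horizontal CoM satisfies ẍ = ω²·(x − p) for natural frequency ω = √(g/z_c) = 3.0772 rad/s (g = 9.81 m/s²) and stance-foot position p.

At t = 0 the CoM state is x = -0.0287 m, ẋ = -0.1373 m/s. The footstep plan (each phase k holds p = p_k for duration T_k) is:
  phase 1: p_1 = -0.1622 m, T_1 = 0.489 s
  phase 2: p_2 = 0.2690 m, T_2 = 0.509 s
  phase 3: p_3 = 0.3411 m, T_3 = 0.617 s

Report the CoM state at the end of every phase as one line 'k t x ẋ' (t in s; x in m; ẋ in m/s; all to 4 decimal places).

phase 1: p=-0.1622, T=0.489, ωT=1.504751, cosh=2.362552, sinh=2.140479; start (x,ẋ)=(-0.028700, -0.137300) → end (x,ẋ)=(0.057696, 0.554944)
phase 2: p=0.2690, T=0.509, ωT=1.566295, cosh=2.498845, sinh=2.290027; start (x,ẋ)=(0.057696, 0.554944) → end (x,ẋ)=(0.153968, -0.102316)
phase 3: p=0.3411, T=0.617, ωT=1.898632, cosh=3.413265, sinh=3.263492; start (x,ẋ)=(0.153968, -0.102316) → end (x,ẋ)=(-0.406140, -2.228486)

1 0.4890 0.0577 0.5549
2 0.9980 0.1540 -0.1023
3 1.6150 -0.4061 -2.2285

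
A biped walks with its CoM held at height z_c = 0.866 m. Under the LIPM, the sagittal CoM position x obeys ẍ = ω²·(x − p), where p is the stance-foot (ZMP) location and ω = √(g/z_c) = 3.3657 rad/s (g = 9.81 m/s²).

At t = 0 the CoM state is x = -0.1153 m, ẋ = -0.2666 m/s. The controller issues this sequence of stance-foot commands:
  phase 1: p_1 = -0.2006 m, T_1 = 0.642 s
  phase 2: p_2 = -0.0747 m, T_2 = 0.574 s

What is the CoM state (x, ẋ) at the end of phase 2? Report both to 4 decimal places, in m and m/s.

x = -0.3346, ẋ = -0.8226

phase 1: p=-0.2006, T=0.642, ωT=2.160779, cosh=4.396567, sinh=4.281332; start (x,ẋ)=(-0.115300, -0.266600) → end (x,ẋ)=(-0.164701, 0.057021)
phase 2: p=-0.0747, T=0.574, ωT=1.931912, cosh=3.523783, sinh=3.378912; start (x,ẋ)=(-0.164701, 0.057021) → end (x,ẋ)=(-0.334599, -0.822597)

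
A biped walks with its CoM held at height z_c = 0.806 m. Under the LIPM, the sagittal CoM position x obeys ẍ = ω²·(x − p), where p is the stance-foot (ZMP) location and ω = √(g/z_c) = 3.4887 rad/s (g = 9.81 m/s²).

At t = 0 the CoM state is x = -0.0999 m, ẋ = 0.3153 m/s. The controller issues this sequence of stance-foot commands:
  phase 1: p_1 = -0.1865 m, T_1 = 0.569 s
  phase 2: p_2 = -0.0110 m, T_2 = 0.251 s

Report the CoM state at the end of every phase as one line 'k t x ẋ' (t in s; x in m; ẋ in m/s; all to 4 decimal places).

1 0.5690 0.4574 2.2482
2 0.8200 1.2880 4.7876

phase 1: p=-0.1865, T=0.569, ωT=1.985070, cosh=3.708465, sinh=3.571094; start (x,ẋ)=(-0.099900, 0.315300) → end (x,ẋ)=(0.457400, 2.248183)
phase 2: p=-0.0110, T=0.251, ωT=0.875664, cosh=1.408527, sinh=0.991941; start (x,ẋ)=(0.457400, 2.248183) → end (x,ẋ)=(1.287979, 4.787563)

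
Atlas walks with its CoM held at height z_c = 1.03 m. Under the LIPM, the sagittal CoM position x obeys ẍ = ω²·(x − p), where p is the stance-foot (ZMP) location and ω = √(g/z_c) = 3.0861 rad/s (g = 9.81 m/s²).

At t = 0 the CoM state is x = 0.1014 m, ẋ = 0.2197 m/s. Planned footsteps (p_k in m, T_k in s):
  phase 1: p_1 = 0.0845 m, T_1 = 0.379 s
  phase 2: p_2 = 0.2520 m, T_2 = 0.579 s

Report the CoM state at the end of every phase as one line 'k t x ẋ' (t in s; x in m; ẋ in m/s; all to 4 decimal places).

1 0.3790 0.2179 0.4638
2 0.9580 0.5835 1.1184

phase 1: p=0.0845, T=0.379, ωT=1.169632, cosh=1.765644, sinh=1.455163; start (x,ẋ)=(0.101400, 0.219700) → end (x,ẋ)=(0.217933, 0.463806)
phase 2: p=0.2520, T=0.579, ωT=1.786852, cosh=3.069057, sinh=2.901570; start (x,ẋ)=(0.217933, 0.463806) → end (x,ẋ)=(0.583519, 1.118390)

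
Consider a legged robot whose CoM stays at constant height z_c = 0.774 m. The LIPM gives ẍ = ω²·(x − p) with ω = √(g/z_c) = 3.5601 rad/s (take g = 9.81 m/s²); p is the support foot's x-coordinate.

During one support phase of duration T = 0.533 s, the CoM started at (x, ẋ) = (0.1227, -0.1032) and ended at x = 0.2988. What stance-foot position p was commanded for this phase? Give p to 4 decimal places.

p = 0.0104

ωT = 3.5601·0.533 = 1.897533; cosh(ωT) = 3.409680, sinh(ωT) = 3.259742
x(T) = p + (x₀−p)·cosh(ωT) + (ẋ₀/ω)·sinh(ωT) ⇒ p·(1 − cosh) = x(T) − x₀·cosh − (ẋ₀/ω)·sinh
numerator   = 0.2988 − (0.1227)·3.409680 − (-0.1032/3.5601)·3.259742 = -0.025075
denominator = 1 − 3.409680 = -2.409680
p = -0.025075 / -2.409680 = 0.0104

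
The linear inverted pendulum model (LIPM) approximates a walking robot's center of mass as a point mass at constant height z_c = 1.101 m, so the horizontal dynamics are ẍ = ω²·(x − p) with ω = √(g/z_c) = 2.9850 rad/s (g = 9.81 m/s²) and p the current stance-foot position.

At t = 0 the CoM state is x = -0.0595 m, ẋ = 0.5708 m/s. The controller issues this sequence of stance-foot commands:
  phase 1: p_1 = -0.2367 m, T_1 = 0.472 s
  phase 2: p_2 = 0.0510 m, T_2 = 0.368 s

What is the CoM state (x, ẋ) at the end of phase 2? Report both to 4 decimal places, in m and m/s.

phase 1: p=-0.2367, T=0.472, ωT=1.408920, cosh=2.167971, sinh=1.923564; start (x,ẋ)=(-0.059500, 0.570800) → end (x,ẋ)=(0.515294, 2.254931)
phase 2: p=0.0510, T=0.368, ωT=1.098480, cosh=1.666490, sinh=1.333113; start (x,ẋ)=(0.515294, 2.254931) → end (x,ẋ)=(1.831802, 5.605404)

x = 1.8318, ẋ = 5.6054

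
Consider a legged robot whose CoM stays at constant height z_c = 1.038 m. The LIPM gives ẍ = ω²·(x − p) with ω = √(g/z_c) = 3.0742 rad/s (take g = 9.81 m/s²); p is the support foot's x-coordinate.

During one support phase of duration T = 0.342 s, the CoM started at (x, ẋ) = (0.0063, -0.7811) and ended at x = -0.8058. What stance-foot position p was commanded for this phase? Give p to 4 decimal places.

p = 0.8204

ωT = 3.0742·0.342 = 1.051376; cosh(ωT) = 1.605522, sinh(ωT) = 1.256065
x(T) = p + (x₀−p)·cosh(ωT) + (ẋ₀/ω)·sinh(ωT) ⇒ p·(1 − cosh) = x(T) − x₀·cosh − (ẋ₀/ω)·sinh
numerator   = -0.8058 − (0.0063)·1.605522 − (-0.7811/3.0742)·1.256065 = -0.496771
denominator = 1 − 1.605522 = -0.605522
p = -0.496771 / -0.605522 = 0.8204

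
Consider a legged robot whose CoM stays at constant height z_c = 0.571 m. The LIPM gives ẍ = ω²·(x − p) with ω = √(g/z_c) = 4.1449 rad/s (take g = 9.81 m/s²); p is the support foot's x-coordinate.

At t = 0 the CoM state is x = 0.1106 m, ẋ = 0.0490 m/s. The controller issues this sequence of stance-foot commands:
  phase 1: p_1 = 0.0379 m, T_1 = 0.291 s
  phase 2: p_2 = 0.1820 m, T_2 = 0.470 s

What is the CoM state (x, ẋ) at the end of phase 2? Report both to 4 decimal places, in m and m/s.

phase 1: p=0.0379, T=0.291, ωT=1.206166, cosh=1.819997, sinh=1.520654; start (x,ẋ)=(0.110600, 0.049000) → end (x,ẋ)=(0.188191, 0.547405)
phase 2: p=0.1820, T=0.470, ωT=1.948103, cosh=3.578956, sinh=3.436411; start (x,ẋ)=(0.188191, 0.547405) → end (x,ẋ)=(0.657993, 2.047315)

x = 0.6580, ẋ = 2.0473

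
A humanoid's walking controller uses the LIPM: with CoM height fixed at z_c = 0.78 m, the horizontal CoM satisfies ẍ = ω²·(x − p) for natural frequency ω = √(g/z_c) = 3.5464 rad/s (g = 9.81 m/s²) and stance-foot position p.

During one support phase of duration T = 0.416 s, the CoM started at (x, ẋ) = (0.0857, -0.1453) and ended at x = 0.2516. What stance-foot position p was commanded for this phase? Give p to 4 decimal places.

p = -0.1071

ωT = 3.5464·0.416 = 1.475302; cosh(ωT) = 2.300534, sinh(ωT) = 2.071824
x(T) = p + (x₀−p)·cosh(ωT) + (ẋ₀/ω)·sinh(ωT) ⇒ p·(1 − cosh) = x(T) − x₀·cosh − (ẋ₀/ω)·sinh
numerator   = 0.2516 − (0.0857)·2.300534 − (-0.1453/3.5464)·2.071824 = 0.139329
denominator = 1 − 2.300534 = -1.300534
p = 0.139329 / -1.300534 = -0.1071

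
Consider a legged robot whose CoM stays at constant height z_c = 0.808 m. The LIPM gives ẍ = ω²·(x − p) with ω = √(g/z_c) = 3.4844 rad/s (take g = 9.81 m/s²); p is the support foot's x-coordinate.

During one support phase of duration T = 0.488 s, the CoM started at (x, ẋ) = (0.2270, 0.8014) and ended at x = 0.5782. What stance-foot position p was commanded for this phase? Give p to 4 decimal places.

p = 0.3678

ωT = 3.4844·0.488 = 1.700387; cosh(ωT) = 2.829340, sinh(ωT) = 2.646727
x(T) = p + (x₀−p)·cosh(ωT) + (ẋ₀/ω)·sinh(ωT) ⇒ p·(1 − cosh) = x(T) − x₀·cosh − (ẋ₀/ω)·sinh
numerator   = 0.5782 − (0.2270)·2.829340 − (0.8014/3.4844)·2.646727 = -0.672798
denominator = 1 − 2.829340 = -1.829340
p = -0.672798 / -1.829340 = 0.3678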